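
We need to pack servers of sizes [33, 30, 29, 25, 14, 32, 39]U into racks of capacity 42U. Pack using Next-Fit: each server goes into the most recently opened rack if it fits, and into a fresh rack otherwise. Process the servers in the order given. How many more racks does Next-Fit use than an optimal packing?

0

Next-Fit: [33] [30] [29] [25,14] [32] [39] → 6 racks.
6 servers exceed 21U (half the capacity), and no two of those can share a rack, so at least 6 racks are needed.
So 6 is already optimal.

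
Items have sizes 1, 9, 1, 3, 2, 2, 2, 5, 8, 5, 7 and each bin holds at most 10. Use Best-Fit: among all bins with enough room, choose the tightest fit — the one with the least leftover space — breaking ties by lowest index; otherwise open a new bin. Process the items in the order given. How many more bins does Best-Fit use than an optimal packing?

0

Best-Fit: [1,9] [1,3,2,2,2] [5,5] [8] [7] → 5 bins.
Total size 45; any packing needs at least ⌈45/10⌉ = 5 bins.
So 5 is already optimal.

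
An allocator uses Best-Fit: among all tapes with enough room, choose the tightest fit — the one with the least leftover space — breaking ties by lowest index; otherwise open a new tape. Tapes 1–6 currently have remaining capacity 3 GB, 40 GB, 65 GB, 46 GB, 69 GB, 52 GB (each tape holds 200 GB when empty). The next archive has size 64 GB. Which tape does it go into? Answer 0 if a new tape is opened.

Tapes with room: tape 3 (65 GB), tape 5 (69 GB).
Tightest fit is tape 3 with 65 GB free.

3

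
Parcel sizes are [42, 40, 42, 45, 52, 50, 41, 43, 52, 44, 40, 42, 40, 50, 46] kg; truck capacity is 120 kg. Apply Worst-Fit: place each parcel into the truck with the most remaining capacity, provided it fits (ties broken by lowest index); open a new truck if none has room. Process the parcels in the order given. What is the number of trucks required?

truck 1: place 42 kg, 78 kg left
truck 1: place 40 kg, 38 kg left
truck 2: place 42 kg, 78 kg left
truck 2: place 45 kg, 33 kg left
truck 3: place 52 kg, 68 kg left
truck 3: place 50 kg, 18 kg left
truck 4: place 41 kg, 79 kg left
truck 4: place 43 kg, 36 kg left
truck 5: place 52 kg, 68 kg left
truck 5: place 44 kg, 24 kg left
truck 6: place 40 kg, 80 kg left
truck 6: place 42 kg, 38 kg left
truck 7: place 40 kg, 80 kg left
truck 7: place 50 kg, 30 kg left
truck 8: place 46 kg, 74 kg left
Final trucks: [42,40] [42,45] [52,50] [41,43] [52,44] [40,42] [40,50] [46].

8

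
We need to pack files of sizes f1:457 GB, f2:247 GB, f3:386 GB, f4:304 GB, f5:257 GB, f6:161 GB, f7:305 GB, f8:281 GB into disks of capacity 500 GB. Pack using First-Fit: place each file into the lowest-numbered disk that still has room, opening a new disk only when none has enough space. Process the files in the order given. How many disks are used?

7

f1 (457 GB) → disk 1 (remaining 43 GB)
f2 (247 GB) → disk 2 (remaining 253 GB)
f3 (386 GB) → disk 3 (remaining 114 GB)
f4 (304 GB) → disk 4 (remaining 196 GB)
f5 (257 GB) → disk 5 (remaining 243 GB)
f6 (161 GB) → disk 2 (remaining 92 GB)
f7 (305 GB) → disk 6 (remaining 195 GB)
f8 (281 GB) → disk 7 (remaining 219 GB)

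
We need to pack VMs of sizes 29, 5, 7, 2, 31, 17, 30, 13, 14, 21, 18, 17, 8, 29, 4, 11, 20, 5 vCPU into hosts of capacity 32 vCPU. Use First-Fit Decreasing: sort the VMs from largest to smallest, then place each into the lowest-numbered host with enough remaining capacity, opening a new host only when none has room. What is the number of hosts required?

Sorted descending: 31, 30, 29, 29, 21, 20, 18, 17, 17, 14, 13, 11, 8, 7, 5, 5, 4, 2.
Put 31 vCPU in host 1; 1 vCPU remain.
Put 30 vCPU in host 2; 2 vCPU remain.
Put 29 vCPU in host 3; 3 vCPU remain.
Put 29 vCPU in host 4; 3 vCPU remain.
Put 21 vCPU in host 5; 11 vCPU remain.
Put 20 vCPU in host 6; 12 vCPU remain.
Put 18 vCPU in host 7; 14 vCPU remain.
Put 17 vCPU in host 8; 15 vCPU remain.
Put 17 vCPU in host 9; 15 vCPU remain.
Put 14 vCPU in host 7; 0 vCPU remain.
Put 13 vCPU in host 8; 2 vCPU remain.
Put 11 vCPU in host 5; 0 vCPU remain.
Put 8 vCPU in host 6; 4 vCPU remain.
Put 7 vCPU in host 9; 8 vCPU remain.
Put 5 vCPU in host 9; 3 vCPU remain.
Put 5 vCPU in host 10; 27 vCPU remain.
Put 4 vCPU in host 6; 0 vCPU remain.
Put 2 vCPU in host 2; 0 vCPU remain.

10 hosts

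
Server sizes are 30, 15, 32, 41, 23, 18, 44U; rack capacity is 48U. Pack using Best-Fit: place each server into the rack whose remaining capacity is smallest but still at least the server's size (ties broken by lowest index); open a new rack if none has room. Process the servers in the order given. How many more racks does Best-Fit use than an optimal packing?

0

Best-Fit: [30,15] [32] [41] [23,18] [44] → 5 racks.
Total size 203U; any packing needs at least ⌈203/48⌉ = 5 racks.
So 5 is already optimal.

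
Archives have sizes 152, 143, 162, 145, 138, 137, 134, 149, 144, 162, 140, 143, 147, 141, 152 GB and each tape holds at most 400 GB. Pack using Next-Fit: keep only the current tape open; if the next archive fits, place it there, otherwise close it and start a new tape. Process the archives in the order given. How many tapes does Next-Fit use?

8

152 GB → tape 1 (remaining 248 GB)
143 GB → tape 1 (remaining 105 GB)
162 GB → tape 2 (remaining 238 GB)
145 GB → tape 2 (remaining 93 GB)
138 GB → tape 3 (remaining 262 GB)
137 GB → tape 3 (remaining 125 GB)
134 GB → tape 4 (remaining 266 GB)
149 GB → tape 4 (remaining 117 GB)
144 GB → tape 5 (remaining 256 GB)
162 GB → tape 5 (remaining 94 GB)
140 GB → tape 6 (remaining 260 GB)
143 GB → tape 6 (remaining 117 GB)
147 GB → tape 7 (remaining 253 GB)
141 GB → tape 7 (remaining 112 GB)
152 GB → tape 8 (remaining 248 GB)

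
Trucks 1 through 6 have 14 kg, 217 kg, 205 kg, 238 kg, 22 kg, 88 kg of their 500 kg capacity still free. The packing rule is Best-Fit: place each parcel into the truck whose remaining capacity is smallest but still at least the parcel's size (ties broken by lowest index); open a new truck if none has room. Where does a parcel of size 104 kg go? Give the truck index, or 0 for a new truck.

3

Trucks with room: truck 2 (217 kg), truck 3 (205 kg), truck 4 (238 kg).
Tightest fit is truck 3 with 205 kg free.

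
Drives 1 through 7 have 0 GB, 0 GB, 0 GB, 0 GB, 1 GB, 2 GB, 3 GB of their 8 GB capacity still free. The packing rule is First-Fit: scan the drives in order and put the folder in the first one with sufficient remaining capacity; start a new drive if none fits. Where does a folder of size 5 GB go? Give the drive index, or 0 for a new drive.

0

No drive has ≥ 5 GB free, so a new drive is opened.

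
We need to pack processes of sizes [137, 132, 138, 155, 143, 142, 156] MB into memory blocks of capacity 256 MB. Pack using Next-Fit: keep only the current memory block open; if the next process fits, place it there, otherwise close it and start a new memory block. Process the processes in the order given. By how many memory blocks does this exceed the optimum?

0

Next-Fit: [137] [132] [138] [155] [143] [142] [156] → 7 memory blocks.
7 processes exceed 128 MB (half the capacity), and no two of those can share a memory block, so at least 7 memory blocks are needed.
So 7 is already optimal.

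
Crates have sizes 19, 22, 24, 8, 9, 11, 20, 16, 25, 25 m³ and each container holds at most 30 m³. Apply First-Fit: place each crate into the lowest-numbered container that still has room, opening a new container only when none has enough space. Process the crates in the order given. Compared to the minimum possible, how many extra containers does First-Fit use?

First-Fit: [19,8] [22] [24] [9,11] [20] [16] [25] [25] → 8 containers.
7 crates exceed 15 m³ (half the capacity), and no two of those can share a container, so at least 7 containers are needed.
An optimal packing achieves that bound: [25] [25] [24] [22,8] [20,9] [19,11] [16] → 7 containers.
Excess: 8 − 7 = 1.

1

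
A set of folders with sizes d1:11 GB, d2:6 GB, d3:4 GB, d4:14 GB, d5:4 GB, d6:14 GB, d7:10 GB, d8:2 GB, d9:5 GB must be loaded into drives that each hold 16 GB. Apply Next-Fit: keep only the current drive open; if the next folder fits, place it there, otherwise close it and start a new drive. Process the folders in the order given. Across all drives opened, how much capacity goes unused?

42

d1 (11 GB) → drive 1 (remaining 5 GB)
d2 (6 GB) → drive 2 (remaining 10 GB)
d3 (4 GB) → drive 2 (remaining 6 GB)
d4 (14 GB) → drive 3 (remaining 2 GB)
d5 (4 GB) → drive 4 (remaining 12 GB)
d6 (14 GB) → drive 5 (remaining 2 GB)
d7 (10 GB) → drive 6 (remaining 6 GB)
d8 (2 GB) → drive 6 (remaining 4 GB)
d9 (5 GB) → drive 7 (remaining 11 GB)
7 drives × 16 GB = 112 GB; used 70 GB; unused 42 GB.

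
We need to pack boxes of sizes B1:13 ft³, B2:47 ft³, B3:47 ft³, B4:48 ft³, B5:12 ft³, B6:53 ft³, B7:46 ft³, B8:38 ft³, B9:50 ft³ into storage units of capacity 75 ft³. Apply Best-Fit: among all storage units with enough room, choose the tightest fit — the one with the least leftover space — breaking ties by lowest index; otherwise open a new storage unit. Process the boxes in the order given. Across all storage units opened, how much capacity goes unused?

storage unit 1: place B1 (13 ft³), 62 ft³ left
storage unit 1: place B2 (47 ft³), 15 ft³ left
storage unit 2: place B3 (47 ft³), 28 ft³ left
storage unit 3: place B4 (48 ft³), 27 ft³ left
storage unit 1: place B5 (12 ft³), 3 ft³ left
storage unit 4: place B6 (53 ft³), 22 ft³ left
storage unit 5: place B7 (46 ft³), 29 ft³ left
storage unit 6: place B8 (38 ft³), 37 ft³ left
storage unit 7: place B9 (50 ft³), 25 ft³ left
7 storage units × 75 ft³ = 525 ft³; used 354 ft³; unused 171 ft³.

171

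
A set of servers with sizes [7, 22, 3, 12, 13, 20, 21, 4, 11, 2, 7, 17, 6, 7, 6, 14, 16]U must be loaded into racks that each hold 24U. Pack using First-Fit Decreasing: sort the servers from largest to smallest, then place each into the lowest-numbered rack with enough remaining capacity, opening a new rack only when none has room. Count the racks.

Sorted descending: 22, 21, 20, 17, 16, 14, 13, 12, 11, 7, 7, 7, 6, 6, 4, 3, 2.
rack 1: place 22U, 2U left
rack 2: place 21U, 3U left
rack 3: place 20U, 4U left
rack 4: place 17U, 7U left
rack 5: place 16U, 8U left
rack 6: place 14U, 10U left
rack 7: place 13U, 11U left
rack 8: place 12U, 12U left
rack 7: place 11U, 0U left
rack 4: place 7U, 0U left
rack 5: place 7U, 1U left
rack 6: place 7U, 3U left
rack 8: place 6U, 6U left
rack 8: place 6U, 0U left
rack 3: place 4U, 0U left
rack 2: place 3U, 0U left
rack 1: place 2U, 0U left

8 racks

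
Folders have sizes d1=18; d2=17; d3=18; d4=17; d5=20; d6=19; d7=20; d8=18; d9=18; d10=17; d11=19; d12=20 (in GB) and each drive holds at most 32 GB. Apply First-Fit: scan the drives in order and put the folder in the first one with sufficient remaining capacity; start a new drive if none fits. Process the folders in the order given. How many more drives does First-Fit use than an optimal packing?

First-Fit: [18] [17] [18] [17] [20] [19] [20] [18] [18] [17] [19] [20] → 12 drives.
12 folders exceed 16 GB (half the capacity), and no two of those can share a drive, so at least 12 drives are needed.
So 12 is already optimal.

0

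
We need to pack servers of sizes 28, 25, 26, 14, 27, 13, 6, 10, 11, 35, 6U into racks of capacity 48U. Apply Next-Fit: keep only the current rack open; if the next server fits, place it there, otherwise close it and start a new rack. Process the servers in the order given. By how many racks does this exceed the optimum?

Next-Fit: [28] [25] [26,14] [27,13,6] [10,11] [35,6] → 6 racks.
Total size 201U; any packing needs at least ⌈201/48⌉ = 5 racks.
An optimal packing achieves that bound: [35,13] [28,14,6] [27,11,10] [26,6] [25] → 5 racks.
Excess: 6 − 5 = 1.

1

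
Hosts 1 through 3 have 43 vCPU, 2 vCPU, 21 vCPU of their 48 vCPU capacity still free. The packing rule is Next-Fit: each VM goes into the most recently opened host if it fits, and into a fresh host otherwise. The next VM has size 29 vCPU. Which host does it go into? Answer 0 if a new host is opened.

0

Next-Fit only looks at host 3, which has 21 vCPU free.
29 vCPU does not fit, so a new host is opened.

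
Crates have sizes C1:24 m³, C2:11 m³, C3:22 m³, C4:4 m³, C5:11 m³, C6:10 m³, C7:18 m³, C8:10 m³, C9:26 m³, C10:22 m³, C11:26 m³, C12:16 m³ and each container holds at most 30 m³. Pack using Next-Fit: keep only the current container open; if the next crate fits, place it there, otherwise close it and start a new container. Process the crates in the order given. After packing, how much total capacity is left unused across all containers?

Put C1 (24 m³) in container 1; 6 m³ remain.
Put C2 (11 m³) in container 2; 19 m³ remain.
Put C3 (22 m³) in container 3; 8 m³ remain.
Put C4 (4 m³) in container 3; 4 m³ remain.
Put C5 (11 m³) in container 4; 19 m³ remain.
Put C6 (10 m³) in container 4; 9 m³ remain.
Put C7 (18 m³) in container 5; 12 m³ remain.
Put C8 (10 m³) in container 5; 2 m³ remain.
Put C9 (26 m³) in container 6; 4 m³ remain.
Put C10 (22 m³) in container 7; 8 m³ remain.
Put C11 (26 m³) in container 8; 4 m³ remain.
Put C12 (16 m³) in container 9; 14 m³ remain.
9 containers × 30 m³ = 270 m³; used 200 m³; unused 70 m³.

70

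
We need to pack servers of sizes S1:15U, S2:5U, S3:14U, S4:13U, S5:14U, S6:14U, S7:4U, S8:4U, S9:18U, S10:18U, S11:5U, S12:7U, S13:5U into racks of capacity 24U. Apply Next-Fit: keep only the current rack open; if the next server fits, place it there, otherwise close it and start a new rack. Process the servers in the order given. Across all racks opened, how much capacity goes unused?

Put S1 (15U) in rack 1; 9U remain.
Put S2 (5U) in rack 1; 4U remain.
Put S3 (14U) in rack 2; 10U remain.
Put S4 (13U) in rack 3; 11U remain.
Put S5 (14U) in rack 4; 10U remain.
Put S6 (14U) in rack 5; 10U remain.
Put S7 (4U) in rack 5; 6U remain.
Put S8 (4U) in rack 5; 2U remain.
Put S9 (18U) in rack 6; 6U remain.
Put S10 (18U) in rack 7; 6U remain.
Put S11 (5U) in rack 7; 1U remain.
Put S12 (7U) in rack 8; 17U remain.
Put S13 (5U) in rack 8; 12U remain.
8 racks × 24U = 192U; used 136U; unused 56U.

56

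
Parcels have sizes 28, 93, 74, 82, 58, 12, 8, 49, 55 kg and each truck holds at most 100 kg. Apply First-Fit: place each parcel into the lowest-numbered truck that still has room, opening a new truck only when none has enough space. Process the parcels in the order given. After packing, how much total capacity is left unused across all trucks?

141

Put 28 kg in truck 1; 72 kg remain.
Put 93 kg in truck 2; 7 kg remain.
Put 74 kg in truck 3; 26 kg remain.
Put 82 kg in truck 4; 18 kg remain.
Put 58 kg in truck 1; 14 kg remain.
Put 12 kg in truck 1; 2 kg remain.
Put 8 kg in truck 3; 18 kg remain.
Put 49 kg in truck 5; 51 kg remain.
Put 55 kg in truck 6; 45 kg remain.
6 trucks × 100 kg = 600 kg; used 459 kg; unused 141 kg.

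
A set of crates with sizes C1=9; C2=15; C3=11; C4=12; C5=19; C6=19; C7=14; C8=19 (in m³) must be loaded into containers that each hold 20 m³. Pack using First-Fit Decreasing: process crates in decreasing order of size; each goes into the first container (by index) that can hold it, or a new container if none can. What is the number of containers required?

Sorted descending: 19, 19, 19, 15, 14, 12, 11, 9.
container 1: place 19 m³, 1 m³ left
container 2: place 19 m³, 1 m³ left
container 3: place 19 m³, 1 m³ left
container 4: place 15 m³, 5 m³ left
container 5: place 14 m³, 6 m³ left
container 6: place 12 m³, 8 m³ left
container 7: place 11 m³, 9 m³ left
container 7: place 9 m³, 0 m³ left
Final containers: [19] [19] [19] [15] [14] [12] [11,9].

7 containers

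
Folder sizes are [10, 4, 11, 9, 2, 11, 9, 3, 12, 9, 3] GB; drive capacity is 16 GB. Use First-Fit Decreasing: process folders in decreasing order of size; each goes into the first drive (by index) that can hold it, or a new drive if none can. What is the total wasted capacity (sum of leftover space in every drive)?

Sorted descending: 12, 11, 11, 10, 9, 9, 9, 4, 3, 3, 2.
12 GB → drive 1 (remaining 4 GB)
11 GB → drive 2 (remaining 5 GB)
11 GB → drive 3 (remaining 5 GB)
10 GB → drive 4 (remaining 6 GB)
9 GB → drive 5 (remaining 7 GB)
9 GB → drive 6 (remaining 7 GB)
9 GB → drive 7 (remaining 7 GB)
4 GB → drive 1 (remaining 0 GB)
3 GB → drive 2 (remaining 2 GB)
3 GB → drive 3 (remaining 2 GB)
2 GB → drive 2 (remaining 0 GB)
7 drives × 16 GB = 112 GB; used 83 GB; unused 29 GB.

29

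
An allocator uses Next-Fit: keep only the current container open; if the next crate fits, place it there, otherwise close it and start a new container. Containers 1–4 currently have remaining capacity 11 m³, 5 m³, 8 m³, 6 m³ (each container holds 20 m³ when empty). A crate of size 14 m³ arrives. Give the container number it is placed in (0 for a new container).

0

Next-Fit only looks at container 4, which has 6 m³ free.
14 m³ does not fit, so a new container is opened.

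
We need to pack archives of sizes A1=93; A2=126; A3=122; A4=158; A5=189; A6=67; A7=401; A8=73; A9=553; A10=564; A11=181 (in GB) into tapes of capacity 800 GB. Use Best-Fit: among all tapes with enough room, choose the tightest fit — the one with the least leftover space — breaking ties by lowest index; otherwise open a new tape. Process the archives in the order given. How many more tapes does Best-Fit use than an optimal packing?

0

Best-Fit: [93,126,122,158,189,67] [401,73] [553] [564,181] → 4 tapes.
Total size 2527 GB; any packing needs at least ⌈2527/800⌉ = 4 tapes.
So 4 is already optimal.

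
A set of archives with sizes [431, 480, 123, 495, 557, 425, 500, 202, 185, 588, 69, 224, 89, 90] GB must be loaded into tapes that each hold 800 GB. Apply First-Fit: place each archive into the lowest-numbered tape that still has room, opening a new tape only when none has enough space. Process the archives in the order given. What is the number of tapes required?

7 tapes

431 GB → tape 1 (remaining 369 GB)
480 GB → tape 2 (remaining 320 GB)
123 GB → tape 1 (remaining 246 GB)
495 GB → tape 3 (remaining 305 GB)
557 GB → tape 4 (remaining 243 GB)
425 GB → tape 5 (remaining 375 GB)
500 GB → tape 6 (remaining 300 GB)
202 GB → tape 1 (remaining 44 GB)
185 GB → tape 2 (remaining 135 GB)
588 GB → tape 7 (remaining 212 GB)
69 GB → tape 2 (remaining 66 GB)
224 GB → tape 3 (remaining 81 GB)
89 GB → tape 4 (remaining 154 GB)
90 GB → tape 4 (remaining 64 GB)
Final tapes: [431,123,202] [480,185,69] [495,224] [557,89,90] [425] [500] [588].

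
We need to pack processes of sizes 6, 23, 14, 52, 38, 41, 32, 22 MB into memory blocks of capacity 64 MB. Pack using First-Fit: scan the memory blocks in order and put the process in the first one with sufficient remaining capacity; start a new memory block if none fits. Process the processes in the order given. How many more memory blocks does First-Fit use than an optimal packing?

First-Fit: [6,23,14] [52] [38,22] [41] [32] → 5 memory blocks.
Total size 228 MB; any packing needs at least ⌈228/64⌉ = 4 memory blocks.
An optimal packing achieves that bound: [52,6] [41,23] [38,22] [32,14] → 4 memory blocks.
Excess: 5 − 4 = 1.

1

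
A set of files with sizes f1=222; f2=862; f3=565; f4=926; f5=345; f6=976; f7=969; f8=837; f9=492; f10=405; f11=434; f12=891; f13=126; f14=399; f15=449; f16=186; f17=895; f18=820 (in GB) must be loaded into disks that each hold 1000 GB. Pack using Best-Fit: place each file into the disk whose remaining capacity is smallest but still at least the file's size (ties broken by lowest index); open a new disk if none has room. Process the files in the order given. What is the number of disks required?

Put f1 (222 GB) in disk 1; 778 GB remain.
Put f2 (862 GB) in disk 2; 138 GB remain.
Put f3 (565 GB) in disk 1; 213 GB remain.
Put f4 (926 GB) in disk 3; 74 GB remain.
Put f5 (345 GB) in disk 4; 655 GB remain.
Put f6 (976 GB) in disk 5; 24 GB remain.
Put f7 (969 GB) in disk 6; 31 GB remain.
Put f8 (837 GB) in disk 7; 163 GB remain.
Put f9 (492 GB) in disk 4; 163 GB remain.
Put f10 (405 GB) in disk 8; 595 GB remain.
Put f11 (434 GB) in disk 8; 161 GB remain.
Put f12 (891 GB) in disk 9; 109 GB remain.
Put f13 (126 GB) in disk 2; 12 GB remain.
Put f14 (399 GB) in disk 10; 601 GB remain.
Put f15 (449 GB) in disk 10; 152 GB remain.
Put f16 (186 GB) in disk 1; 27 GB remain.
Put f17 (895 GB) in disk 11; 105 GB remain.
Put f18 (820 GB) in disk 12; 180 GB remain.
Final disks: [222,565,186] [862,126] [926] [345,492] [976] [969] [837] [405,434] [891] [399,449] [895] [820].

12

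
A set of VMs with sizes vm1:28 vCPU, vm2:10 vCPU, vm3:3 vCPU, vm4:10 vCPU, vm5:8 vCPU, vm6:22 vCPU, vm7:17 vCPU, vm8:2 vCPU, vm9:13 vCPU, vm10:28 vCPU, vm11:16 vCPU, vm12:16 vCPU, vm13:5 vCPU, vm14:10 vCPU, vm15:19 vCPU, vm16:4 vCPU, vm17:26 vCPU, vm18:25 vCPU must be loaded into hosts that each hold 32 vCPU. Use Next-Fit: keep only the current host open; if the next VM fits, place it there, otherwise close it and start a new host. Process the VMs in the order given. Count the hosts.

10

Put vm1 (28 vCPU) in host 1; 4 vCPU remain.
Put vm2 (10 vCPU) in host 2; 22 vCPU remain.
Put vm3 (3 vCPU) in host 2; 19 vCPU remain.
Put vm4 (10 vCPU) in host 2; 9 vCPU remain.
Put vm5 (8 vCPU) in host 2; 1 vCPU remain.
Put vm6 (22 vCPU) in host 3; 10 vCPU remain.
Put vm7 (17 vCPU) in host 4; 15 vCPU remain.
Put vm8 (2 vCPU) in host 4; 13 vCPU remain.
Put vm9 (13 vCPU) in host 4; 0 vCPU remain.
Put vm10 (28 vCPU) in host 5; 4 vCPU remain.
Put vm11 (16 vCPU) in host 6; 16 vCPU remain.
Put vm12 (16 vCPU) in host 6; 0 vCPU remain.
Put vm13 (5 vCPU) in host 7; 27 vCPU remain.
Put vm14 (10 vCPU) in host 7; 17 vCPU remain.
Put vm15 (19 vCPU) in host 8; 13 vCPU remain.
Put vm16 (4 vCPU) in host 8; 9 vCPU remain.
Put vm17 (26 vCPU) in host 9; 6 vCPU remain.
Put vm18 (25 vCPU) in host 10; 7 vCPU remain.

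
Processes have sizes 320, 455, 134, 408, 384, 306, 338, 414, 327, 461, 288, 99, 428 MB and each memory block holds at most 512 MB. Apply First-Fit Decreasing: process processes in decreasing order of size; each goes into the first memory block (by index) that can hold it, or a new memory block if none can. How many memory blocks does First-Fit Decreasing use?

Sorted descending: 461, 455, 428, 414, 408, 384, 338, 327, 320, 306, 288, 134, 99.
memory block 1: place 461 MB, 51 MB left
memory block 2: place 455 MB, 57 MB left
memory block 3: place 428 MB, 84 MB left
memory block 4: place 414 MB, 98 MB left
memory block 5: place 408 MB, 104 MB left
memory block 6: place 384 MB, 128 MB left
memory block 7: place 338 MB, 174 MB left
memory block 8: place 327 MB, 185 MB left
memory block 9: place 320 MB, 192 MB left
memory block 10: place 306 MB, 206 MB left
memory block 11: place 288 MB, 224 MB left
memory block 7: place 134 MB, 40 MB left
memory block 5: place 99 MB, 5 MB left
Final memory blocks: [461] [455] [428] [414] [408,99] [384] [338,134] [327] [320] [306] [288].

11 memory blocks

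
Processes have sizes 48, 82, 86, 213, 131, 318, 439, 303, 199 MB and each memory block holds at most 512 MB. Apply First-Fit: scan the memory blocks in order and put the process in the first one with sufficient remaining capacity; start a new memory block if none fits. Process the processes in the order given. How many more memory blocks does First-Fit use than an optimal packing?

First-Fit: [48,82,86,213] [131,318] [439] [303,199] → 4 memory blocks.
Total size 1819 MB; any packing needs at least ⌈1819/512⌉ = 4 memory blocks.
So 4 is already optimal.

0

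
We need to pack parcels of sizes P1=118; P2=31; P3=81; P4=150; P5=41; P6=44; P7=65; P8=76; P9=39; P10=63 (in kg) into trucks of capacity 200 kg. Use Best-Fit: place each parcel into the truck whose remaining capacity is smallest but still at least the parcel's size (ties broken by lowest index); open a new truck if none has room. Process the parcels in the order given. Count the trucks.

truck 1: place P1 (118 kg), 82 kg left
truck 1: place P2 (31 kg), 51 kg left
truck 2: place P3 (81 kg), 119 kg left
truck 3: place P4 (150 kg), 50 kg left
truck 3: place P5 (41 kg), 9 kg left
truck 1: place P6 (44 kg), 7 kg left
truck 2: place P7 (65 kg), 54 kg left
truck 4: place P8 (76 kg), 124 kg left
truck 2: place P9 (39 kg), 15 kg left
truck 4: place P10 (63 kg), 61 kg left
Final trucks: [118,31,44] [81,65,39] [150,41] [76,63].

4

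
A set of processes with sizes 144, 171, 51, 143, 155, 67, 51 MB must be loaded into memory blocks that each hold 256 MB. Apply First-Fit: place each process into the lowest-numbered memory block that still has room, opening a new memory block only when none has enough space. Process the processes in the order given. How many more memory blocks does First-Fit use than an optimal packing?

First-Fit: [144,51,51] [171,67] [143] [155] → 4 memory blocks.
Total size 782 MB; any packing needs at least ⌈782/256⌉ = 4 memory blocks.
So 4 is already optimal.

0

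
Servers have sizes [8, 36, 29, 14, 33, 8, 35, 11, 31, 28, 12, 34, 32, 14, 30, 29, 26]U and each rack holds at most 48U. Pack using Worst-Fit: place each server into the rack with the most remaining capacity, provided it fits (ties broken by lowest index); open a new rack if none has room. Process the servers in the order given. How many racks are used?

Put 8U in rack 1; 40U remain.
Put 36U in rack 1; 4U remain.
Put 29U in rack 2; 19U remain.
Put 14U in rack 2; 5U remain.
Put 33U in rack 3; 15U remain.
Put 8U in rack 3; 7U remain.
Put 35U in rack 4; 13U remain.
Put 11U in rack 4; 2U remain.
Put 31U in rack 5; 17U remain.
Put 28U in rack 6; 20U remain.
Put 12U in rack 6; 8U remain.
Put 34U in rack 7; 14U remain.
Put 32U in rack 8; 16U remain.
Put 14U in rack 5; 3U remain.
Put 30U in rack 9; 18U remain.
Put 29U in rack 10; 19U remain.
Put 26U in rack 11; 22U remain.
Final racks: [8,36] [29,14] [33,8] [35,11] [31,14] [28,12] [34] [32] [30] [29] [26].

11 racks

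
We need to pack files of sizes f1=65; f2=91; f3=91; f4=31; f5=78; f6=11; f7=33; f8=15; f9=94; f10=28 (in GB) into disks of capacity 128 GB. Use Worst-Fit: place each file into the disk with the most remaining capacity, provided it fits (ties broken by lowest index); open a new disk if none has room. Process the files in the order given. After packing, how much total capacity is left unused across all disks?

Put f1 (65 GB) in disk 1; 63 GB remain.
Put f2 (91 GB) in disk 2; 37 GB remain.
Put f3 (91 GB) in disk 3; 37 GB remain.
Put f4 (31 GB) in disk 1; 32 GB remain.
Put f5 (78 GB) in disk 4; 50 GB remain.
Put f6 (11 GB) in disk 4; 39 GB remain.
Put f7 (33 GB) in disk 4; 6 GB remain.
Put f8 (15 GB) in disk 2; 22 GB remain.
Put f9 (94 GB) in disk 5; 34 GB remain.
Put f10 (28 GB) in disk 3; 9 GB remain.
5 disks × 128 GB = 640 GB; used 537 GB; unused 103 GB.

103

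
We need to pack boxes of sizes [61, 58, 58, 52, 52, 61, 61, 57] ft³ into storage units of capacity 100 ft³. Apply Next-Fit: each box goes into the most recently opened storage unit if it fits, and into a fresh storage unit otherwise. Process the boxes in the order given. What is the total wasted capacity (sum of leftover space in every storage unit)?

340

61 ft³ → storage unit 1 (remaining 39 ft³)
58 ft³ → storage unit 2 (remaining 42 ft³)
58 ft³ → storage unit 3 (remaining 42 ft³)
52 ft³ → storage unit 4 (remaining 48 ft³)
52 ft³ → storage unit 5 (remaining 48 ft³)
61 ft³ → storage unit 6 (remaining 39 ft³)
61 ft³ → storage unit 7 (remaining 39 ft³)
57 ft³ → storage unit 8 (remaining 43 ft³)
8 storage units × 100 ft³ = 800 ft³; used 460 ft³; unused 340 ft³.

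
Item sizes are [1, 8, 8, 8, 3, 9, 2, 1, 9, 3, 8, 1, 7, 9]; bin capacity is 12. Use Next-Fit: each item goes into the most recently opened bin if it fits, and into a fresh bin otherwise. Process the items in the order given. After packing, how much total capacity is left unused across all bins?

19

bin 1: place 1, 11 left
bin 1: place 8, 3 left
bin 2: place 8, 4 left
bin 3: place 8, 4 left
bin 3: place 3, 1 left
bin 4: place 9, 3 left
bin 4: place 2, 1 left
bin 4: place 1, 0 left
bin 5: place 9, 3 left
bin 5: place 3, 0 left
bin 6: place 8, 4 left
bin 6: place 1, 3 left
bin 7: place 7, 5 left
bin 8: place 9, 3 left
8 bins × 12 = 96; used 77; unused 19.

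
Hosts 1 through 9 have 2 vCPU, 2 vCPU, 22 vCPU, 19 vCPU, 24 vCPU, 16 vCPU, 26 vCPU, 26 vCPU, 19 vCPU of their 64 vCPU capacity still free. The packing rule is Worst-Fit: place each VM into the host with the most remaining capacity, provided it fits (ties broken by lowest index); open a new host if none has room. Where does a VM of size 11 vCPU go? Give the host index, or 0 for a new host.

7

Hosts with room: host 3 (22 vCPU), host 4 (19 vCPU), host 5 (24 vCPU), host 6 (16 vCPU), host 7 (26 vCPU), host 8 (26 vCPU), host 9 (19 vCPU).
Most room is host 7 with 26 vCPU free.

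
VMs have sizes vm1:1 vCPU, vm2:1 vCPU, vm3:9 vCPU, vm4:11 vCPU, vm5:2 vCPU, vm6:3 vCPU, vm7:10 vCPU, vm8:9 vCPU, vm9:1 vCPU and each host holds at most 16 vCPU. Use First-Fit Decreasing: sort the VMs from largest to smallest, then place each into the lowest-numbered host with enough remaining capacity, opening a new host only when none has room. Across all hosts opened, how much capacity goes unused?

17

Sorted descending: 11, 10, 9, 9, 3, 2, 1, 1, 1.
Put 11 vCPU in host 1; 5 vCPU remain.
Put 10 vCPU in host 2; 6 vCPU remain.
Put 9 vCPU in host 3; 7 vCPU remain.
Put 9 vCPU in host 4; 7 vCPU remain.
Put 3 vCPU in host 1; 2 vCPU remain.
Put 2 vCPU in host 1; 0 vCPU remain.
Put 1 vCPU in host 2; 5 vCPU remain.
Put 1 vCPU in host 2; 4 vCPU remain.
Put 1 vCPU in host 2; 3 vCPU remain.
4 hosts × 16 vCPU = 64 vCPU; used 47 vCPU; unused 17 vCPU.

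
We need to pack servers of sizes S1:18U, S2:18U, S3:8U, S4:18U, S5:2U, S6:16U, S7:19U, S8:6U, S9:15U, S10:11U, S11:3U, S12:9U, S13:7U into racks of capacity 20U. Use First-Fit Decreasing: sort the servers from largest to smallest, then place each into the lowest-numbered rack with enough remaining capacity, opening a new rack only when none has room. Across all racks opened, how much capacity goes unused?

Sorted descending: 19, 18, 18, 18, 16, 15, 11, 9, 8, 7, 6, 3, 2.
rack 1: place 19U, 1U left
rack 2: place 18U, 2U left
rack 3: place 18U, 2U left
rack 4: place 18U, 2U left
rack 5: place 16U, 4U left
rack 6: place 15U, 5U left
rack 7: place 11U, 9U left
rack 7: place 9U, 0U left
rack 8: place 8U, 12U left
rack 8: place 7U, 5U left
rack 9: place 6U, 14U left
rack 5: place 3U, 1U left
rack 2: place 2U, 0U left
9 racks × 20U = 180U; used 150U; unused 30U.

30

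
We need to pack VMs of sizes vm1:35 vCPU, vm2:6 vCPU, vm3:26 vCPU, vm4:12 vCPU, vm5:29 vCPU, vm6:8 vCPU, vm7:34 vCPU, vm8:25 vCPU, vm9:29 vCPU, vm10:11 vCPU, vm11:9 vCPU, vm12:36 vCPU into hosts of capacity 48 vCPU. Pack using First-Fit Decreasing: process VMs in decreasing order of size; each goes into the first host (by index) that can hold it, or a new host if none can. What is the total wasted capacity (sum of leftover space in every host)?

Sorted descending: 36, 35, 34, 29, 29, 26, 25, 12, 11, 9, 8, 6.
Put 36 vCPU in host 1; 12 vCPU remain.
Put 35 vCPU in host 2; 13 vCPU remain.
Put 34 vCPU in host 3; 14 vCPU remain.
Put 29 vCPU in host 4; 19 vCPU remain.
Put 29 vCPU in host 5; 19 vCPU remain.
Put 26 vCPU in host 6; 22 vCPU remain.
Put 25 vCPU in host 7; 23 vCPU remain.
Put 12 vCPU in host 1; 0 vCPU remain.
Put 11 vCPU in host 2; 2 vCPU remain.
Put 9 vCPU in host 3; 5 vCPU remain.
Put 8 vCPU in host 4; 11 vCPU remain.
Put 6 vCPU in host 4; 5 vCPU remain.
7 hosts × 48 vCPU = 336 vCPU; used 260 vCPU; unused 76 vCPU.

76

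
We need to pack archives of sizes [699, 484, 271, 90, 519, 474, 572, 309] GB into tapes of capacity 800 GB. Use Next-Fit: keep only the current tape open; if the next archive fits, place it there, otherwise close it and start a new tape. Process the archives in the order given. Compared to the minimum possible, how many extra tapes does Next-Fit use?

Next-Fit: [699] [484,271] [90,519] [474] [572] [309] → 6 tapes.
Total size 3418 GB; any packing needs at least ⌈3418/800⌉ = 5 tapes.
An optimal packing achieves that bound: [699,90] [572] [519,271] [484,309] [474] → 5 tapes.
Excess: 6 − 5 = 1.

1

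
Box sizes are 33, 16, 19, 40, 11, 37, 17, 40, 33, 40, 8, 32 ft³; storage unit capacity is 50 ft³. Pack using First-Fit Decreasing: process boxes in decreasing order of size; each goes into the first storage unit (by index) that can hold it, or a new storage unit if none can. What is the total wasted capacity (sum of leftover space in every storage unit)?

Sorted descending: 40, 40, 40, 37, 33, 33, 32, 19, 17, 16, 11, 8.
40 ft³ → storage unit 1 (remaining 10 ft³)
40 ft³ → storage unit 2 (remaining 10 ft³)
40 ft³ → storage unit 3 (remaining 10 ft³)
37 ft³ → storage unit 4 (remaining 13 ft³)
33 ft³ → storage unit 5 (remaining 17 ft³)
33 ft³ → storage unit 6 (remaining 17 ft³)
32 ft³ → storage unit 7 (remaining 18 ft³)
19 ft³ → storage unit 8 (remaining 31 ft³)
17 ft³ → storage unit 5 (remaining 0 ft³)
16 ft³ → storage unit 6 (remaining 1 ft³)
11 ft³ → storage unit 4 (remaining 2 ft³)
8 ft³ → storage unit 1 (remaining 2 ft³)
8 storage units × 50 ft³ = 400 ft³; used 326 ft³; unused 74 ft³.

74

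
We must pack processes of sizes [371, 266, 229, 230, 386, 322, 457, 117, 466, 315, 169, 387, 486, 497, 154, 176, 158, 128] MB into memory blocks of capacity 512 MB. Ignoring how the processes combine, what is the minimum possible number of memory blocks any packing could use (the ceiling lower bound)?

11 memory blocks

Total size = 371 + 266 + 229 + 230 + 386 + 322 + 457 + 117 + 466 + 315 + 169 + 387 + 486 + 497 + 154 + 176 + 158 + 128 = 5314 MB.
⌈5314 / 512⌉ = 11.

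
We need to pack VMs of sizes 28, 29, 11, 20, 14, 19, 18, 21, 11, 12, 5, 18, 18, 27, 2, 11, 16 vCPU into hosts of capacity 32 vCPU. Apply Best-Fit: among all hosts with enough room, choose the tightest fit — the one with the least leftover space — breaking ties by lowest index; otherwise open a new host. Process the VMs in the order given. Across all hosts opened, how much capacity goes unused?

Put 28 vCPU in host 1; 4 vCPU remain.
Put 29 vCPU in host 2; 3 vCPU remain.
Put 11 vCPU in host 3; 21 vCPU remain.
Put 20 vCPU in host 3; 1 vCPU remain.
Put 14 vCPU in host 4; 18 vCPU remain.
Put 19 vCPU in host 5; 13 vCPU remain.
Put 18 vCPU in host 4; 0 vCPU remain.
Put 21 vCPU in host 6; 11 vCPU remain.
Put 11 vCPU in host 6; 0 vCPU remain.
Put 12 vCPU in host 5; 1 vCPU remain.
Put 5 vCPU in host 7; 27 vCPU remain.
Put 18 vCPU in host 7; 9 vCPU remain.
Put 18 vCPU in host 8; 14 vCPU remain.
Put 27 vCPU in host 9; 5 vCPU remain.
Put 2 vCPU in host 2; 1 vCPU remain.
Put 11 vCPU in host 8; 3 vCPU remain.
Put 16 vCPU in host 10; 16 vCPU remain.
10 hosts × 32 vCPU = 320 vCPU; used 280 vCPU; unused 40 vCPU.

40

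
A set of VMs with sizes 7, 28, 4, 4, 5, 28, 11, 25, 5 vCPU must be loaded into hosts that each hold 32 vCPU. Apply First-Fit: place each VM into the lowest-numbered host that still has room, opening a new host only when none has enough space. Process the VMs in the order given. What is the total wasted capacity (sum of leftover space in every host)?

11

Put 7 vCPU in host 1; 25 vCPU remain.
Put 28 vCPU in host 2; 4 vCPU remain.
Put 4 vCPU in host 1; 21 vCPU remain.
Put 4 vCPU in host 1; 17 vCPU remain.
Put 5 vCPU in host 1; 12 vCPU remain.
Put 28 vCPU in host 3; 4 vCPU remain.
Put 11 vCPU in host 1; 1 vCPU remain.
Put 25 vCPU in host 4; 7 vCPU remain.
Put 5 vCPU in host 4; 2 vCPU remain.
4 hosts × 32 vCPU = 128 vCPU; used 117 vCPU; unused 11 vCPU.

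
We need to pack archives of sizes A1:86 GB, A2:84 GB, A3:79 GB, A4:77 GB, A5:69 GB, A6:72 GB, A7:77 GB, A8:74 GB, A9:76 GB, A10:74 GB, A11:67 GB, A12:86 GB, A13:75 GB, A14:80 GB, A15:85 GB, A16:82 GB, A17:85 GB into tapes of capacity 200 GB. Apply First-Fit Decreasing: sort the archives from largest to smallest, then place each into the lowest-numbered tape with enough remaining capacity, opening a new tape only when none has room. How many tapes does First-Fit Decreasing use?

Sorted descending: 86, 86, 85, 85, 84, 82, 80, 79, 77, 77, 76, 75, 74, 74, 72, 69, 67.
86 GB → tape 1 (remaining 114 GB)
86 GB → tape 1 (remaining 28 GB)
85 GB → tape 2 (remaining 115 GB)
85 GB → tape 2 (remaining 30 GB)
84 GB → tape 3 (remaining 116 GB)
82 GB → tape 3 (remaining 34 GB)
80 GB → tape 4 (remaining 120 GB)
79 GB → tape 4 (remaining 41 GB)
77 GB → tape 5 (remaining 123 GB)
77 GB → tape 5 (remaining 46 GB)
76 GB → tape 6 (remaining 124 GB)
75 GB → tape 6 (remaining 49 GB)
74 GB → tape 7 (remaining 126 GB)
74 GB → tape 7 (remaining 52 GB)
72 GB → tape 8 (remaining 128 GB)
69 GB → tape 8 (remaining 59 GB)
67 GB → tape 9 (remaining 133 GB)

9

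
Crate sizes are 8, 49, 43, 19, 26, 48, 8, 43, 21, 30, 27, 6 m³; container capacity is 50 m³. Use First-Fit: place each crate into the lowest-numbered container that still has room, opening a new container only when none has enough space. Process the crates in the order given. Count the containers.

8 containers

container 1: place 8 m³, 42 m³ left
container 2: place 49 m³, 1 m³ left
container 3: place 43 m³, 7 m³ left
container 1: place 19 m³, 23 m³ left
container 4: place 26 m³, 24 m³ left
container 5: place 48 m³, 2 m³ left
container 1: place 8 m³, 15 m³ left
container 6: place 43 m³, 7 m³ left
container 4: place 21 m³, 3 m³ left
container 7: place 30 m³, 20 m³ left
container 8: place 27 m³, 23 m³ left
container 1: place 6 m³, 9 m³ left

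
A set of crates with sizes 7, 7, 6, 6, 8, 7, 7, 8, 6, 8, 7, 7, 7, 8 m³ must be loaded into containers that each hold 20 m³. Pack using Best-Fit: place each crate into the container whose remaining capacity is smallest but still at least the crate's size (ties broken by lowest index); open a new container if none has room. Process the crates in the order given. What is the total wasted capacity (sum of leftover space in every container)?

21

container 1: place 7 m³, 13 m³ left
container 1: place 7 m³, 6 m³ left
container 1: place 6 m³, 0 m³ left
container 2: place 6 m³, 14 m³ left
container 2: place 8 m³, 6 m³ left
container 3: place 7 m³, 13 m³ left
container 3: place 7 m³, 6 m³ left
container 4: place 8 m³, 12 m³ left
container 2: place 6 m³, 0 m³ left
container 4: place 8 m³, 4 m³ left
container 5: place 7 m³, 13 m³ left
container 5: place 7 m³, 6 m³ left
container 6: place 7 m³, 13 m³ left
container 6: place 8 m³, 5 m³ left
6 containers × 20 m³ = 120 m³; used 99 m³; unused 21 m³.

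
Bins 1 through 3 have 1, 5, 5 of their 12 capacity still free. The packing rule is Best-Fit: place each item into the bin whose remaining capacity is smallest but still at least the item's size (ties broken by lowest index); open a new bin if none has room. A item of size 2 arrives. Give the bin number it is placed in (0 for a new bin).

Bins with room: bin 2 (5), bin 3 (5).
Tightest fit is bin 2 with 5 free.

2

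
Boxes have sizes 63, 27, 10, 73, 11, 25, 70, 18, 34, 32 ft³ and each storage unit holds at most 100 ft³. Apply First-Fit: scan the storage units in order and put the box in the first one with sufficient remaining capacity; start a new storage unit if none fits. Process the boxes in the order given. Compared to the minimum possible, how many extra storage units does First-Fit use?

0

First-Fit: [63,27,10] [73,11] [25,70] [18,34,32] → 4 storage units.
Total size 363 ft³; any packing needs at least ⌈363/100⌉ = 4 storage units.
So 4 is already optimal.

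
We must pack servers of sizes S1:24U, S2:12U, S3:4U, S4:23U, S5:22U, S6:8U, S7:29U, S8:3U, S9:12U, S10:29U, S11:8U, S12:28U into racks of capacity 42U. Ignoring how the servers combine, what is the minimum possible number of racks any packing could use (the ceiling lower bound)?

Total size = 24 + 12 + 4 + 23 + 22 + 8 + 29 + 3 + 12 + 29 + 8 + 28 = 202U.
⌈202 / 42⌉ = 5.

5 racks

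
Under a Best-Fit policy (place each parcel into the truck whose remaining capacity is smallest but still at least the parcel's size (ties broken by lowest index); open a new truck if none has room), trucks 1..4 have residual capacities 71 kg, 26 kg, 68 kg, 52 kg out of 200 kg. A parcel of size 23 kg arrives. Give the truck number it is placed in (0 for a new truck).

2

Trucks with room: truck 1 (71 kg), truck 2 (26 kg), truck 3 (68 kg), truck 4 (52 kg).
Tightest fit is truck 2 with 26 kg free.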